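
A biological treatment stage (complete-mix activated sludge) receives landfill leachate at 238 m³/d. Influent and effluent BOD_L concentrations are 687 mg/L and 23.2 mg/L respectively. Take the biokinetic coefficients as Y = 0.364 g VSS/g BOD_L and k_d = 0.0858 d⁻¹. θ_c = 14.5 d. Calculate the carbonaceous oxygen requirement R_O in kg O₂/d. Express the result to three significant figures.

R_O ≈ 122 kg O₂/d

The observed yield is Y_obs = Y/(1 + k_d·θ_c) = 0.364 / (1 + 0.0858 × 14.5) = 0.364 / 2.244 = 0.1622 g VSS per g BOD_L removed.
Mass of BOD_L removed per day: Q(S₀ − S) = 238 × 663.8 g/m³ = 158.0 kg/d.
Net sludge production P_X = 0.1622 × 158.0 = 25.63 kg VSS/d.
R_O = Q·(S₀ − S) − 1.42·P_X = 158.0 − 1.42 × 25.63 = 121.6 kg O₂/d.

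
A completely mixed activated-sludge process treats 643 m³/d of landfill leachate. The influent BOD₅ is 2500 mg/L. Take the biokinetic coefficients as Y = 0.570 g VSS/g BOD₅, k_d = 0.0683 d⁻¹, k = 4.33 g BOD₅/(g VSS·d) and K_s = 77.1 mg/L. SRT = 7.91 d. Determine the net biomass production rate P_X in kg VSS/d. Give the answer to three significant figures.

P_X ≈ 593 kg VSS/d

For a completely mixed reactor with recycle the Lawrence–McCarty relation gives S = K_s·(1 + k_d·θ_c) / [θ_c·(Y·k − k_d) − 1] = 77.1 × (1 + 0.0683 × 7.91) / [7.91 × (0.570 × 4.33 − 0.0683) − 1] = 118.8 / 17.98 = 6.604 mg/L.
The observed yield is Y_obs = Y/(1 + k_d·θ_c) = 0.570 / (1 + 0.0683 × 7.91) = 0.570 / 1.540 = 0.3701 g VSS per g BOD₅ removed.
Q·(S₀ − S) = 643 × (2500 − 6.60) × 10⁻³ = 1603 kg/d removed.
So the net sludge growth is P_X = 0.3701 × 1603 = 593.3 kg VSS/d.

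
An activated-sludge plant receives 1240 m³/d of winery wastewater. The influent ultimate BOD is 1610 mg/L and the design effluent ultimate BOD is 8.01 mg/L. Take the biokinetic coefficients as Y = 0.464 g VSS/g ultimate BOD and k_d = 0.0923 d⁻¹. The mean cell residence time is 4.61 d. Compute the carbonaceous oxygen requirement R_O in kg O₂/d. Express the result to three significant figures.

R_O ≈ 1070 kg O₂/d

Observed yield with endogenous decay: Y_obs = Y / (1 + k_d·θ_c) = 0.464 / (1 + 0.0923 × 4.61) = 0.464 / 1.426 = 0.3255 g VSS/g ultimate BOD.
Substrate removed = Q·(S₀ − S) = 1240 m³/d × (1610 − 8.01) g/m³ = 1.99×10^6 g/d = 1986 kg/d.
P_X = Y_obs·Q·(S₀ − S) = 0.3255 × 1986 = 646.6 kg VSS/d.
R_O = Q·(S₀ − S) − 1.42·P_X = 1986 − 1.42 × 646.6 = 1068 kg O₂/d.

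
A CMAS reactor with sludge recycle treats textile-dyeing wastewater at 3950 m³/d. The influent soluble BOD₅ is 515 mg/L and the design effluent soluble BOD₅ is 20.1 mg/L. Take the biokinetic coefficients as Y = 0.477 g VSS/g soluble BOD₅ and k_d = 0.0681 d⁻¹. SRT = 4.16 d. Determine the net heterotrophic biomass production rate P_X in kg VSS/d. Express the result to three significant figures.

Correct the yield for decay: Y_obs = Y/(1 + k_d θ_c) = 0.477 / (1 + 0.0681 × 4.16) = 0.477 / 1.283 = 0.3717.
Substrate removed = Q·(S₀ − S) = 3950 m³/d × (515 − 20.1) g/m³ = 1.95×10^6 g/d = 1955 kg/d.
Biomass produced: P_X = Y_obs·Q·ΔS = 0.3717 × 1955 ≈ 726.6 kg VSS/d.

P_X ≈ 727 kg VSS/d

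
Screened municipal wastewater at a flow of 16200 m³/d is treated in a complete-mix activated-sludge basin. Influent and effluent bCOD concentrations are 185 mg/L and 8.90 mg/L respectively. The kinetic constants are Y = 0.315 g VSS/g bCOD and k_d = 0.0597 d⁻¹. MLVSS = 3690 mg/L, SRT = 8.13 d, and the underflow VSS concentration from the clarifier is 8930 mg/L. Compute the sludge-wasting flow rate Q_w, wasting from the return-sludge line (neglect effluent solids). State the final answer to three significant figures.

Q_w ≈ 67.7 m³/d

From the SRT design equation V = Y Q (S₀−S) θ_c / [X (1 + k_d θ_c)] = 0.315 × 16200 × (185 − 8.90) × 8.13 / [3690 × (1 + 0.0597 × 8.13)] = 7.31×10^6 / 5481 = 1333 m³.
Q_w = (V·X)/(θ_c X_r) = 1333 × 3690 / (8.13 × 8930) = 67.75 m³/d.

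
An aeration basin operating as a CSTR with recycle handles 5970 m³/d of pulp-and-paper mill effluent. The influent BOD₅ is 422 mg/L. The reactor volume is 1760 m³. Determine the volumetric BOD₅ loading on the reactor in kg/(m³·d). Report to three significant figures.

L_v = Q S₀ / V = 5970 × 422 × 10⁻³ / 1760 = 1.431 kg/(m³·d).

L_v ≈ 1.43 kg BOD₅/(m³·d)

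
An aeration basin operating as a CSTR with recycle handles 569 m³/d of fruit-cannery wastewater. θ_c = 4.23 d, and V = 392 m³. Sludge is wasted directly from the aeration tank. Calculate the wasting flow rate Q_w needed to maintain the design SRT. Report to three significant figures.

For wasting at MLVSS concentration, Q_w = V/θ_c = 392.0/4.23 = 92.67 m³/d.

Q_w ≈ 92.7 m³/d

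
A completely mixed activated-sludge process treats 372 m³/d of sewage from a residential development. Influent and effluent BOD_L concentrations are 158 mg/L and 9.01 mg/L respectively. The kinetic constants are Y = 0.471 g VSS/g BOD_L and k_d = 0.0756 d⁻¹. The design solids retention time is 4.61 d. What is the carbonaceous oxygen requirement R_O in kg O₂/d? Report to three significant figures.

R_O ≈ 27.9 kg O₂/d

Observed yield with endogenous decay: Y_obs = Y / (1 + k_d·θ_c) = 0.471 / (1 + 0.0756 × 4.61) = 0.471 / 1.349 = 0.3493 g VSS/g BOD_L.
ΔS = 158 − 9.01 = 149.0 mg/L, so the substrate removal rate is 372 × 149.0/1000 = 55.42 kg BOD_L/d.
P_X = Y_obs·Q·(S₀ − S) = 0.3493 × 55.42 = 19.36 kg VSS/d.
R_O = Q·ΔS − 1.42 P_X = 55.42 − 27.49 = 27.94 kg O₂/d.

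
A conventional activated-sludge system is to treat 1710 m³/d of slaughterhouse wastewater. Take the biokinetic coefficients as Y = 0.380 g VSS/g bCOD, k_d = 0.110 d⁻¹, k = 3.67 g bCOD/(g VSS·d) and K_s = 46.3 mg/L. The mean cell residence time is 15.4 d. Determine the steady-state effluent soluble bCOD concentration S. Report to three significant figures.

Effluent substrate depends only on kinetics and SRT: S = K_s(1 + k_d θ_c) / [θ_c(Yk − k_d) − 1] = 46.3 × (1 + 0.110 × 15.4) / [15.4 × (0.380 × 3.67 − 0.110) − 1] = 124.7 / 18.78 = 6.641 mg/L.

S ≈ 6.64 mg/L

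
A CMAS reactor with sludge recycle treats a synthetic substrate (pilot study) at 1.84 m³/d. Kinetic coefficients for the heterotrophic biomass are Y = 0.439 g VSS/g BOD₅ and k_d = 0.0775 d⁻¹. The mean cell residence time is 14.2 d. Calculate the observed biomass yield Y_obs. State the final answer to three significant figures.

Y_obs ≈ 0.209 g VSS/g BOD₅

Y_obs = Y / (1 + k_d θ_c) = 0.439 / (1 + 0.0775 × 14.2) = 0.439 / 2.101 = 0.2090.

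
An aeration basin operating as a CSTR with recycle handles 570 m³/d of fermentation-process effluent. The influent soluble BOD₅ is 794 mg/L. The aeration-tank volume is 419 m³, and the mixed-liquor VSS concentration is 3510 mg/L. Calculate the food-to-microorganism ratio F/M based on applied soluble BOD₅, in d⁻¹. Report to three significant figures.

F/M ≈ 0.308 d⁻¹

Food-to-microorganism ratio F/M = Q S₀ / (V X) = 570 × 794 / (419.0 × 3510) = 0.3077 d⁻¹.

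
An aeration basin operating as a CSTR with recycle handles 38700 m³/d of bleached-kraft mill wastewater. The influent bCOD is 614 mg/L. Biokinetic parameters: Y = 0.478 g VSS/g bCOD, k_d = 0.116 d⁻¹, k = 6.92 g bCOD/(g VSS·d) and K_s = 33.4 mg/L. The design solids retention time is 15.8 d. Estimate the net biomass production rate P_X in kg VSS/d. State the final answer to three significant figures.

P_X ≈ 4000 kg VSS/d

For a completely mixed reactor with recycle the Lawrence–McCarty relation gives S = K_s·(1 + k_d·θ_c) / [θ_c·(Y·k − k_d) − 1] = 33.4 × (1 + 0.116 × 15.8) / [15.8 × (0.478 × 6.92 − 0.116) − 1] = 94.62 / 49.43 = 1.914 mg/L.
Y_obs = Y / (1 + k_d θ_c) = 0.478 / (1 + 0.116 × 15.8) = 0.478 / 2.833 = 0.1687.
ΔS = 614 − 1.91 = 612.1 mg/L, so the substrate removal rate is 38700 × 612.1/1000 = 23688 kg bCOD/d.
P_X = Y_obs · Q(S₀ − S) = 0.1687 × 23688 = 3997 kg VSS/d.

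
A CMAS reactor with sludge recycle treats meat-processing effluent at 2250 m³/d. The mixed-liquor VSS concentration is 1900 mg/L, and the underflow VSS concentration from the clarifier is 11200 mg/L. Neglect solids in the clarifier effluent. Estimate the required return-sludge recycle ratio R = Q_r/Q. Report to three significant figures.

R ≈ 0.204

R = Q_r/Q = X/(X_r − X) = 1900 / (11200 − 1900) = 0.2043.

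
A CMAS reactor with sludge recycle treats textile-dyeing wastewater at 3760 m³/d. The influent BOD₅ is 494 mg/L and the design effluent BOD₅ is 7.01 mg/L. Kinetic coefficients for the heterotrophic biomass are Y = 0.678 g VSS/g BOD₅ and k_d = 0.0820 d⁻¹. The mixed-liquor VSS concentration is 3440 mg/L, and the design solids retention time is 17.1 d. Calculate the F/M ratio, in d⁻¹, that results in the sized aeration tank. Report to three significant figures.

Rearranging the biomass balance for a CMAS with decay, V = Y·Q·ΔS·θ_c / [X·(1+k_d θ_c)] = 0.678 × 3760 × (494 − 7.01) × 17.1 / [3440 × (1 + 0.0820 × 17.1)] = 2.12×10^7 / 8264 = 2569 m³.
F/M = Q·S₀ / (V·X) = 3760 × 494 / (2569 × 3440) = 0.2102 g BOD₅·(g VSS·d)⁻¹.

F/M ≈ 0.210 d⁻¹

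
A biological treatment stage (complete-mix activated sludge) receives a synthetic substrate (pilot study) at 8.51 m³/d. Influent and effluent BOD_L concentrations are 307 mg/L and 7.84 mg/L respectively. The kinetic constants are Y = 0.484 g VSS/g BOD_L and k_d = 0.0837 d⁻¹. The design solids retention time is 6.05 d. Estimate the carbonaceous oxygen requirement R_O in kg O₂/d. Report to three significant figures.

Observed yield with endogenous decay: Y_obs = Y / (1 + k_d·θ_c) = 0.484 / (1 + 0.0837 × 6.05) = 0.484 / 1.506 = 0.3213 g VSS/g BOD_L.
Substrate removed = Q·(S₀ − S) = 8.51 m³/d × (307 − 7.84) g/m³ = 2.55×10^3 g/d = 2.546 kg/d.
Biomass synthesised: P_X = Y_obs × 2.546 = 0.8180 kg VSS/d.
Carbonaceous O₂ demand = substrate oxidised − cell-mass equivalent = 2.546 − 1.42 × 0.8180 = 1.384 kg O₂/d.

R_O ≈ 1.38 kg O₂/d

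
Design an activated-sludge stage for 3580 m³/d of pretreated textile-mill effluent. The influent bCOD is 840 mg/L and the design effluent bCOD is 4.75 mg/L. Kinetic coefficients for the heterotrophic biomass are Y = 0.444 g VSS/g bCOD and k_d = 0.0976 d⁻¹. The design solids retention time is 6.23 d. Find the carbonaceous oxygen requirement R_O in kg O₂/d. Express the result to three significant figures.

R_O ≈ 1820 kg O₂/d

Y_obs = Y / (1 + k_d θ_c) = 0.444 / (1 + 0.0976 × 6.23) = 0.444 / 1.608 = 0.2761.
Q·(S₀ − S) = 3580 × (840 − 4.75) × 10⁻³ = 2990 kg/d removed.
Biomass synthesised: P_X = Y_obs × 2990 = 825.6 kg VSS/d.
R_O = Q·ΔS − 1.42 P_X = 2990 − 1172 = 1818 kg O₂/d.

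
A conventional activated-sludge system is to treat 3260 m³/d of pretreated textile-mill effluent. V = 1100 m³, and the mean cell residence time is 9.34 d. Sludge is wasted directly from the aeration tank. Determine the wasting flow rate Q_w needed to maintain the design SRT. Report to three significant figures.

Wasting from the aeration tank: Q_w = V / θ_c = 1100 / 9.34 = 117.8 m³/d.

Q_w ≈ 118 m³/d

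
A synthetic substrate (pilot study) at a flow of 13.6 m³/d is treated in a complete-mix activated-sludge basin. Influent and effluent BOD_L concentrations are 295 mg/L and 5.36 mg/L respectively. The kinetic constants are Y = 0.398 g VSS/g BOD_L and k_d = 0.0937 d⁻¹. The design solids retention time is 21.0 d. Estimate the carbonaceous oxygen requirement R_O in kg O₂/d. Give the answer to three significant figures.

The observed yield is Y_obs = Y/(1 + k_d·θ_c) = 0.398 / (1 + 0.0937 × 21.0) = 0.398 / 2.968 = 0.1341 g VSS per g BOD_L removed.
Q·(S₀ − S) = 13.6 × (295 − 5.36) × 10⁻³ = 3.939 kg/d removed.
Biomass synthesised: P_X = Y_obs × 3.939 = 0.5283 kg VSS/d.
Carbonaceous O₂ demand = substrate oxidised − cell-mass equivalent = 3.939 − 1.42 × 0.5283 = 3.189 kg O₂/d.

R_O ≈ 3.19 kg O₂/d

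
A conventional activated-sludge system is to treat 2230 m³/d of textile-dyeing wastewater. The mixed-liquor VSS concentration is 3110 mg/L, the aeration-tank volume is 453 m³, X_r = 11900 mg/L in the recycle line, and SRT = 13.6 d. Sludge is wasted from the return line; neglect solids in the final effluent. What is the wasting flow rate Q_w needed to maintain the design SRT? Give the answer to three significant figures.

Q_w = (V·X)/(θ_c X_r) = 453.0 × 3110 / (13.6 × 11900) = 8.705 m³/d.

Q_w ≈ 8.71 m³/d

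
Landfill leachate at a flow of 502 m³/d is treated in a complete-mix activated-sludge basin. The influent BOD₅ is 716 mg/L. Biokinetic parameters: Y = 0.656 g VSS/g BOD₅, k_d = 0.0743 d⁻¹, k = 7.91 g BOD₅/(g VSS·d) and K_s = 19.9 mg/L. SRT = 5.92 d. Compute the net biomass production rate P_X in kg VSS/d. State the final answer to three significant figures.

P_X ≈ 164 kg VSS/d

From the Monod/SRT balance for a CMAS, S = K_s·(1+k_d θ_c)/[θ_c·(Y k − k_d) − 1] = 19.9 × (1 + 0.0743 × 5.92) / [5.92 × (0.656 × 7.91 − 0.0743) − 1] = 28.65 / 29.28 = 0.9786 mg/L.
Y_obs = Y / (1 + k_d θ_c) = 0.656 / (1 + 0.0743 × 5.92) = 0.656 / 1.440 = 0.4556.
Substrate removed = Q·(S₀ − S) = 502 m³/d × (716 − 0.979) g/m³ = 3.59×10^5 g/d = 358.9 kg/d.
P_X = Y_obs · Q(S₀ − S) = 0.4556 × 358.9 = 163.5 kg VSS/d.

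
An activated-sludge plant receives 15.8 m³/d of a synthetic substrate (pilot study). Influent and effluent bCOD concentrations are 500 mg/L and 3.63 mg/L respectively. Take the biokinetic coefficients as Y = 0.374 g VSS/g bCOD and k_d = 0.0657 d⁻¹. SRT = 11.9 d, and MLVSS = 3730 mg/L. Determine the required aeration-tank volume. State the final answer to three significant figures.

Steady-state biomass mass balance: V·X·(1 + k_d·θ_c) = Y·Q·(S₀ − S)·θ_c, so V = 0.374 × 15.8 × (500 − 3.63) × 11.9 / [3730 × (1 + 0.0657 × 11.9)] = 3.49×10^4 / 6646 = 5.252 m³.

V ≈ 5.25 m³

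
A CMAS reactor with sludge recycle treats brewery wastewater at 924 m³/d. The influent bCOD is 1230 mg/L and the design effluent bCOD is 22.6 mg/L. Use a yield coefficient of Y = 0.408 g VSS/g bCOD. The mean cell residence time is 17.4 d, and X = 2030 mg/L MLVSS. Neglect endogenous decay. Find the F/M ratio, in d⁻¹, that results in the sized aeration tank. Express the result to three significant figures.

F/M ≈ 0.143 d⁻¹

Biomass mass balance (decay neglected): V·X = Y·Q·(S₀ − S)·θ_c, so V = 0.408 × 924 × (1230 − 22.6) × 17.4 / 2030 = 3902 m³.
F/M = applied load / biomass = Q·S₀/(V·X) = 924 × 1230 / (3902 × 2030) = 0.1435 d⁻¹.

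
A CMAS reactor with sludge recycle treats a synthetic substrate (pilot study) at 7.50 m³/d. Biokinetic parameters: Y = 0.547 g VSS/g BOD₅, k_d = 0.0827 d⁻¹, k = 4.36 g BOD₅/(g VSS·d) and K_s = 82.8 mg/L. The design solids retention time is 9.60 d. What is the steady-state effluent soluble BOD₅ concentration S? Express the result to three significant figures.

For a completely mixed reactor with recycle the Lawrence–McCarty relation gives S = K_s·(1 + k_d·θ_c) / [θ_c·(Y·k − k_d) − 1] = 82.8 × (1 + 0.0827 × 9.60) / [9.60 × (0.547 × 4.36 − 0.0827) − 1] = 148.5 / 21.10 = 7.039 mg/L.

S ≈ 7.04 mg/L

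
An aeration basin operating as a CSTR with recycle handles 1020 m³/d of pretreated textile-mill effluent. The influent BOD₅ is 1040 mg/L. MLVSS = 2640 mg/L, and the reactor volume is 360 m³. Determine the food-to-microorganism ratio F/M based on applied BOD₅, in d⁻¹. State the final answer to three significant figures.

F/M ≈ 1.12 d⁻¹

F/M = applied load / biomass = Q·S₀/(V·X) = 1020 × 1040 / (360.0 × 2640) = 1.116 d⁻¹.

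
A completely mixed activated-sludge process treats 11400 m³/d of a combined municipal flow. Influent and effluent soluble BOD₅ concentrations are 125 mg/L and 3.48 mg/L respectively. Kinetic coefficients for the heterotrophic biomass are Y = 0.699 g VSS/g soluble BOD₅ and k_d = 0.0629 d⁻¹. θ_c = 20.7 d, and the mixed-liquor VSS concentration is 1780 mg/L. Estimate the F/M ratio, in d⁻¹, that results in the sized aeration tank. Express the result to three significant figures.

Rearranging the biomass balance for a CMAS with decay, V = Y·Q·ΔS·θ_c / [X·(1+k_d θ_c)] = 0.699 × 11400 × (125 − 3.48) × 20.7 / [1780 × (1 + 0.0629 × 20.7)] = 2×10^7 / 4098 = 4892 m³.
Food-to-microorganism ratio F/M = Q S₀ / (V X) = 11400 × 125 / (4892 × 1780) = 0.1637 d⁻¹.

F/M ≈ 0.164 d⁻¹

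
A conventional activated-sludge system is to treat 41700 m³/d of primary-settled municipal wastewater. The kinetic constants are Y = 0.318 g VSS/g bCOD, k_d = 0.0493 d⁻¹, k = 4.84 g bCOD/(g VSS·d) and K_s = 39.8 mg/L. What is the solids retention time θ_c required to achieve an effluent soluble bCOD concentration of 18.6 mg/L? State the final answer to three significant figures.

θ_c ≈ 2.27 d

From 1/θ_c = Y·k·S/(K_s + S) − k_d: Y·k·S/(K_s+S) = 0.318 × 4.84 × 18.6 / (39.8 + 18.6) = 0.4902 d⁻¹.
Then 1/θ_c = μ − k_d = 0.4902 − 0.0493 = 0.4409 d⁻¹, giving θ_c = 2.268 d.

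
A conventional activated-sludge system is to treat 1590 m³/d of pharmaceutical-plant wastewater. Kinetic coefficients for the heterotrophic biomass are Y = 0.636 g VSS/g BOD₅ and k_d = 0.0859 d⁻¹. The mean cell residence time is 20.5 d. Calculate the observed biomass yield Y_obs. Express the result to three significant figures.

Y_obs ≈ 0.230 g VSS/g BOD₅

The observed yield is Y_obs = Y/(1 + k_d·θ_c) = 0.636 / (1 + 0.0859 × 20.5) = 0.636 / 2.761 = 0.2304 g VSS per g BOD₅ removed.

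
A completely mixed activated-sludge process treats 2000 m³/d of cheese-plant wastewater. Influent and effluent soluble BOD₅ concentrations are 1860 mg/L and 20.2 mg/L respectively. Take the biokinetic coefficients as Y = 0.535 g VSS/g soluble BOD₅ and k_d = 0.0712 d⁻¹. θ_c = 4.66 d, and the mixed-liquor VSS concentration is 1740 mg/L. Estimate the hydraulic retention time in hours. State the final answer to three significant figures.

Steady-state biomass mass balance: V·X·(1 + k_d·θ_c) = Y·Q·(S₀ − S)·θ_c, so V = 0.535 × 2000 × (1860 − 20.2) × 4.66 / [1740 × (1 + 0.0712 × 4.66)] = 9.17×10^6 / 2317 = 3959 m³.
τ = V/Q = 3959/2000 = 1.979 d, or 47.50 h.

τ ≈ 47.5 h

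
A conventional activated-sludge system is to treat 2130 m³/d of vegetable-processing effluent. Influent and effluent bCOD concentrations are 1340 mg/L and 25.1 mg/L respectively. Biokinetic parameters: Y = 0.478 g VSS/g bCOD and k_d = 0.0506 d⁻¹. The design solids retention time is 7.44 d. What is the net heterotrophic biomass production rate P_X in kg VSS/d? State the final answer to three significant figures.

P_X ≈ 973 kg VSS/d

Correct the yield for decay: Y_obs = Y/(1 + k_d θ_c) = 0.478 / (1 + 0.0506 × 7.44) = 0.478 / 1.376 = 0.3473.
ΔS = 1340 − 25.1 = 1315 mg/L, so the substrate removal rate is 2130 × 1315/1000 = 2801 kg bCOD/d.
Biomass produced: P_X = Y_obs·Q·ΔS = 0.3473 × 2801 ≈ 972.6 kg VSS/d.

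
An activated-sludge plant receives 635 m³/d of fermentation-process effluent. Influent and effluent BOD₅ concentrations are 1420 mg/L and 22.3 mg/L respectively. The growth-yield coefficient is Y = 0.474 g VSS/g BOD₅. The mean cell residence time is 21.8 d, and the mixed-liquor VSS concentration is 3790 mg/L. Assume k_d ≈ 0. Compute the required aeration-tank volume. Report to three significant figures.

With k_d = 0 the design equation reduces to V = Y Q (S₀−S) θ_c / X = 0.474 × 635 × (1420 − 22.3) × 21.8 / 3790 = 2420 m³.

V ≈ 2420 m³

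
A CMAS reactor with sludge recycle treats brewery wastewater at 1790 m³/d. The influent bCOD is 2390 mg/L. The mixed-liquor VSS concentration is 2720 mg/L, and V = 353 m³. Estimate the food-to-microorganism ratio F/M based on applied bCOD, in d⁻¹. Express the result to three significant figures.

F/M ≈ 4.46 d⁻¹

F/M = applied load / biomass = Q·S₀/(V·X) = 1790 × 2390 / (353.0 × 2720) = 4.456 d⁻¹.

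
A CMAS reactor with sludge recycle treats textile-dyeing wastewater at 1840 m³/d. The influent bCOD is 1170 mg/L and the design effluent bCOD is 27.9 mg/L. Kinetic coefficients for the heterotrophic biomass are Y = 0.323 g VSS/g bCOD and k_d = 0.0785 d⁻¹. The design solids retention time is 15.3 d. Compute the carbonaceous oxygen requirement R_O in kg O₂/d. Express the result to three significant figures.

R_O ≈ 1660 kg O₂/d

Correct the yield for decay: Y_obs = Y/(1 + k_d θ_c) = 0.323 / (1 + 0.0785 × 15.3) = 0.323 / 2.201 = 0.1467.
Q·(S₀ − S) = 1840 × (1170 − 27.9) × 10⁻³ = 2101 kg/d removed.
Net sludge production P_X = 0.1467 × 2101 = 308.4 kg VSS/d.
Carbonaceous O₂ demand = substrate oxidised − cell-mass equivalent = 2101 − 1.42 × 308.4 = 1664 kg O₂/d.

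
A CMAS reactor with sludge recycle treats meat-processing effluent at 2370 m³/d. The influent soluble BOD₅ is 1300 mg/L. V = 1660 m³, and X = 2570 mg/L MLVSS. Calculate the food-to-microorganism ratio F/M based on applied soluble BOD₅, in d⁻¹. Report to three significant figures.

F/M ≈ 0.722 d⁻¹

F/M = Q·S₀ / (V·X) = 2370 × 1300 / (1660 × 2570) = 0.7222 g soluble BOD₅·(g VSS·d)⁻¹.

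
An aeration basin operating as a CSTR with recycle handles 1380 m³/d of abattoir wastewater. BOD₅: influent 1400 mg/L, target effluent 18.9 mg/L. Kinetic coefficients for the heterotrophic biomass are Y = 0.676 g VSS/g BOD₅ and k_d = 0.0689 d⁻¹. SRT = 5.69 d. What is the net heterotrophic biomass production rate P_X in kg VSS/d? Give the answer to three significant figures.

Correct the yield for decay: Y_obs = Y/(1 + k_d θ_c) = 0.676 / (1 + 0.0689 × 5.69) = 0.676 / 1.392 = 0.4856.
Q·(S₀ − S) = 1380 × (1400 − 18.9) × 10⁻³ = 1906 kg/d removed.
Biomass produced: P_X = Y_obs·Q·ΔS = 0.4856 × 1906 ≈ 925.5 kg VSS/d.

P_X ≈ 926 kg VSS/d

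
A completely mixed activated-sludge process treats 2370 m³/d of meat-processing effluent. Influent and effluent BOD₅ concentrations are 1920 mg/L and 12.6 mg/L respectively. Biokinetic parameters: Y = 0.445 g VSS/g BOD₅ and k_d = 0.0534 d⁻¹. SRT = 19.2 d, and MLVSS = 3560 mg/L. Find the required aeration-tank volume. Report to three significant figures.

From the SRT design equation V = Y Q (S₀−S) θ_c / [X (1 + k_d θ_c)] = 0.445 × 2370 × (1920 − 12.6) × 19.2 / [3560 × (1 + 0.0534 × 19.2)] = 3.86×10^7 / 7210 = 5357 m³.

V ≈ 5360 m³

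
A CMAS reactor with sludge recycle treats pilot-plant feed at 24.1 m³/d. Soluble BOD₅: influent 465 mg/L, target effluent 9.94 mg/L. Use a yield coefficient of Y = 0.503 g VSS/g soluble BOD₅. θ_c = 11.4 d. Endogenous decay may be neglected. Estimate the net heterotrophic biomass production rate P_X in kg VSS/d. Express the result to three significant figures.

P_X ≈ 5.52 kg VSS/d

No decay correction is needed, so Y_obs = Y = 0.503.
Q·(S₀ − S) = 24.1 × (465 − 9.94) × 10⁻³ = 10.97 kg/d removed.
So the net sludge growth is P_X = 0.5030 × 10.97 = 5.516 kg VSS/d.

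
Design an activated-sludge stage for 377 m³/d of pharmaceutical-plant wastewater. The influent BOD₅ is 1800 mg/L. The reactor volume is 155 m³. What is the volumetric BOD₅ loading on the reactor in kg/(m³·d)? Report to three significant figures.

L_v = Q S₀ / V = 377 × 1800 × 10⁻³ / 155.0 = 4.378 kg/(m³·d).

L_v ≈ 4.38 kg BOD₅/(m³·d)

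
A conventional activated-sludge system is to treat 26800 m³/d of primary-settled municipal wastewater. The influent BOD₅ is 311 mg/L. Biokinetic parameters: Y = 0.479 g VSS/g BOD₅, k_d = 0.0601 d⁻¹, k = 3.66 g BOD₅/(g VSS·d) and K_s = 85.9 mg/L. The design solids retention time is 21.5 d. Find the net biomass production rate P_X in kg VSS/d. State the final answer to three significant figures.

P_X ≈ 1710 kg VSS/d

From the Monod/SRT balance for a CMAS, S = K_s·(1+k_d θ_c)/[θ_c·(Y k − k_d) − 1] = 85.9 × (1 + 0.0601 × 21.5) / [21.5 × (0.479 × 3.66 − 0.0601) − 1] = 196.9 / 35.40 = 5.562 mg/L.
Correct the yield for decay: Y_obs = Y/(1 + k_d θ_c) = 0.479 / (1 + 0.0601 × 21.5) = 0.479 / 2.292 = 0.2090.
Mass of BOD₅ removed per day: Q(S₀ − S) = 26800 × 305.4 g/m³ = 8186 kg/d.
Net biomass production P_X = Y_obs × Q·(S₀ − S) = 0.2090 × 8186 = 1711 kg VSS/d.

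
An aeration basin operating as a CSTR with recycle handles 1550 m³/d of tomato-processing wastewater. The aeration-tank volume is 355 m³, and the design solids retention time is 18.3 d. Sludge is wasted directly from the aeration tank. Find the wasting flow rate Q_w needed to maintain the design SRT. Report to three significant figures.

Q_w ≈ 19.4 m³/d

Wasting from the aeration tank: Q_w = V / θ_c = 355.0 / 18.3 = 19.40 m³/d.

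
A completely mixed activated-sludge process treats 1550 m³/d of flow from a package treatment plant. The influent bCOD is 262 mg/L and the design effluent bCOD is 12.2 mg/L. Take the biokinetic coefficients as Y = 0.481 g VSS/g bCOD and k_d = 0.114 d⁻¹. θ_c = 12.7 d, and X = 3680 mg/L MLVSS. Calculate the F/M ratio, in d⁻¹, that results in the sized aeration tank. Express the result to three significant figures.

F/M ≈ 0.420 d⁻¹

Steady-state biomass mass balance: V·X·(1 + k_d·θ_c) = Y·Q·(S₀ − S)·θ_c, so V = 0.481 × 1550 × (262 − 12.2) × 12.7 / [3680 × (1 + 0.114 × 12.7)] = 2.37×10^6 / 9008 = 262.6 m³.
Food-to-microorganism ratio F/M = Q S₀ / (V X) = 1550 × 262 / (262.6 × 3680) = 0.4203 d⁻¹.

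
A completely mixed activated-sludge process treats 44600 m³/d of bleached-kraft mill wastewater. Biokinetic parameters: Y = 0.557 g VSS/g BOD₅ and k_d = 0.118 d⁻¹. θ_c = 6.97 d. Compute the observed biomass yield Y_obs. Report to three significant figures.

Correct the yield for decay: Y_obs = Y/(1 + k_d θ_c) = 0.557 / (1 + 0.118 × 6.97) = 0.557 / 1.822 = 0.3056.

Y_obs ≈ 0.306 g VSS/g BOD₅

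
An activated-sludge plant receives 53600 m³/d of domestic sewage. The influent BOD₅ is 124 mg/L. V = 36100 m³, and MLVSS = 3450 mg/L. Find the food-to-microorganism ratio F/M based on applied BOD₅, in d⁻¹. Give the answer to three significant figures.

F/M = applied load / biomass = Q·S₀/(V·X) = 53600 × 124 / (36100 × 3450) = 0.05337 d⁻¹.

F/M ≈ 0.0534 d⁻¹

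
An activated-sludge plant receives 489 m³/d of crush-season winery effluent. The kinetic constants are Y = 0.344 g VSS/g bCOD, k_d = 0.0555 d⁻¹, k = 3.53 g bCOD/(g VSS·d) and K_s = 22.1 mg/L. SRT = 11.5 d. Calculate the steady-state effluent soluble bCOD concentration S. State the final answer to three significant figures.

S ≈ 2.94 mg/L

For a completely mixed reactor with recycle the Lawrence–McCarty relation gives S = K_s·(1 + k_d·θ_c) / [θ_c·(Y·k − k_d) − 1] = 22.1 × (1 + 0.0555 × 11.5) / [11.5 × (0.344 × 3.53 − 0.0555) − 1] = 36.21 / 12.33 = 2.937 mg/L.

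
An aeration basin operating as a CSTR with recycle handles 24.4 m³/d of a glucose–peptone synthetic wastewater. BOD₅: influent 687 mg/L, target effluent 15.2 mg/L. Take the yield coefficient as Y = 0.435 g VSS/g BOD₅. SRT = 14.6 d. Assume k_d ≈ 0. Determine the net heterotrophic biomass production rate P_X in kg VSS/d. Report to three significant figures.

P_X ≈ 7.13 kg VSS/d

No decay correction is needed, so Y_obs = Y = 0.435.
Mass of BOD₅ removed per day: Q(S₀ − S) = 24.4 × 671.8 g/m³ = 16.39 kg/d.
Net biomass production P_X = Y_obs × Q·(S₀ − S) = 0.4350 × 16.39 = 7.130 kg VSS/d.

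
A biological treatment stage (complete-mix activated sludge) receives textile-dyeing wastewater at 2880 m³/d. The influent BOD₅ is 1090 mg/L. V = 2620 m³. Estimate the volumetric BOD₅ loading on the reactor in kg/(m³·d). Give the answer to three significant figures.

L_v = Q S₀ / V = 2880 × 1090 × 10⁻³ / 2620 = 1.198 kg/(m³·d).

L_v ≈ 1.20 kg BOD₅/(m³·d)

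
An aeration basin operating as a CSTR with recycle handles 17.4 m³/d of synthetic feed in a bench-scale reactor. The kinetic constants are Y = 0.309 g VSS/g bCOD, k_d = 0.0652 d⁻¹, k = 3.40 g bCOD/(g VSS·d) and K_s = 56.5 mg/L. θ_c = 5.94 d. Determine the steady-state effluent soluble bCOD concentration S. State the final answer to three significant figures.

From the Monod/SRT balance for a CMAS, S = K_s·(1+k_d θ_c)/[θ_c·(Y k − k_d) − 1] = 56.5 × (1 + 0.0652 × 5.94) / [5.94 × (0.309 × 3.40 − 0.0652) − 1] = 78.38 / 4.853 = 16.15 mg/L.

S ≈ 16.2 mg/L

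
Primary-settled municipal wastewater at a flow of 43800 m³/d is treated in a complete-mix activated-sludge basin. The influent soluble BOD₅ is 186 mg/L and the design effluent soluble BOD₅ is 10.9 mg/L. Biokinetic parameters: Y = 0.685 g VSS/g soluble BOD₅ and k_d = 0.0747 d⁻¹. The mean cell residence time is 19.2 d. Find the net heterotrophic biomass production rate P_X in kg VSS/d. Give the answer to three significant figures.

P_X ≈ 2160 kg VSS/d

The observed yield is Y_obs = Y/(1 + k_d·θ_c) = 0.685 / (1 + 0.0747 × 19.2) = 0.685 / 2.434 = 0.2814 g VSS per g soluble BOD₅ removed.
Substrate removed = Q·(S₀ − S) = 43800 m³/d × (186 − 10.9) g/m³ = 7.67×10^6 g/d = 7669 kg/d.
Net biomass production P_X = Y_obs × Q·(S₀ − S) = 0.2814 × 7669 = 2158 kg VSS/d.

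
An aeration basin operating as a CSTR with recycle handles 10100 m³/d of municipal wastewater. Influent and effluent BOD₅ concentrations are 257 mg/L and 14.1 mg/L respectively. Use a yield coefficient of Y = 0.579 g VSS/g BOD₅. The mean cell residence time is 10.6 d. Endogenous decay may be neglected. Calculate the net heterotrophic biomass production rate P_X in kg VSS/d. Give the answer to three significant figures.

P_X ≈ 1420 kg VSS/d

No decay correction is needed, so Y_obs = Y = 0.579.
Mass of BOD₅ removed per day: Q(S₀ − S) = 10100 × 242.9 g/m³ = 2453 kg/d.
P_X = Y_obs · Q(S₀ − S) = 0.5790 × 2453 = 1420 kg VSS/d.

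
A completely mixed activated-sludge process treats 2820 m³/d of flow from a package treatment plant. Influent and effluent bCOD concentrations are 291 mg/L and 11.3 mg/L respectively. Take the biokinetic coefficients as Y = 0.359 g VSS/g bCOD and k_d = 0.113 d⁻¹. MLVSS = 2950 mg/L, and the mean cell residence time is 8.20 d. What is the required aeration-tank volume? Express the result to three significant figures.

From the SRT design equation V = Y Q (S₀−S) θ_c / [X (1 + k_d θ_c)] = 0.359 × 2820 × (291 − 11.3) × 8.20 / [2950 × (1 + 0.113 × 8.20)] = 2.32×10^6 / 5683 = 408.5 m³.

V ≈ 409 m³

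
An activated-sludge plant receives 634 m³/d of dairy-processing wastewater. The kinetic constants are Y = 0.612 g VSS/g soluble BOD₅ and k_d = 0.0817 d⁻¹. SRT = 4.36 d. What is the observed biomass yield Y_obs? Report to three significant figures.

The observed yield is Y_obs = Y/(1 + k_d·θ_c) = 0.612 / (1 + 0.0817 × 4.36) = 0.612 / 1.356 = 0.4513 g VSS per g soluble BOD₅ removed.

Y_obs ≈ 0.451 g VSS/g soluble BOD₅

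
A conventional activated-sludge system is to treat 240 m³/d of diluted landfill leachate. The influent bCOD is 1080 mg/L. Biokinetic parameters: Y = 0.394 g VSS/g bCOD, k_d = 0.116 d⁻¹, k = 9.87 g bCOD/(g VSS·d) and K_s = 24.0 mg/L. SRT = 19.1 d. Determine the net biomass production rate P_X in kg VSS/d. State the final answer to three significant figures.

P_X ≈ 31.7 kg VSS/d

From the Monod/SRT balance for a CMAS, S = K_s·(1+k_d θ_c)/[θ_c·(Y k − k_d) − 1] = 24.0 × (1 + 0.116 × 19.1) / [19.1 × (0.394 × 9.87 − 0.116) − 1] = 77.17 / 71.06 = 1.086 mg/L.
Observed yield with endogenous decay: Y_obs = Y / (1 + k_d·θ_c) = 0.394 / (1 + 0.116 × 19.1) = 0.394 / 3.216 = 0.1225 g VSS/g bCOD.
ΔS = 1080 − 1.09 = 1079 mg/L, so the substrate removal rate is 240 × 1079/1000 = 258.9 kg bCOD/d.
So the net sludge growth is P_X = 0.1225 × 258.9 = 31.73 kg VSS/d.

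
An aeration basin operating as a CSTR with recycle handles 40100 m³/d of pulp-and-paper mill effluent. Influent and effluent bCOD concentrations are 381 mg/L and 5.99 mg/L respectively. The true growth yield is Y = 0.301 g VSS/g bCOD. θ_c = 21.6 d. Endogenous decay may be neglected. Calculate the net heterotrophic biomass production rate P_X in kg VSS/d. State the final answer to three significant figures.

Since k_d ≈ 0, Y_obs = Y = 0.301 g VSS/g bCOD.
ΔS = 381 − 5.99 = 375.0 mg/L, so the substrate removal rate is 40100 × 375.0/1000 = 15038 kg bCOD/d.
So the net sludge growth is P_X = 0.3010 × 15038 = 4526 kg VSS/d.

P_X ≈ 4530 kg VSS/d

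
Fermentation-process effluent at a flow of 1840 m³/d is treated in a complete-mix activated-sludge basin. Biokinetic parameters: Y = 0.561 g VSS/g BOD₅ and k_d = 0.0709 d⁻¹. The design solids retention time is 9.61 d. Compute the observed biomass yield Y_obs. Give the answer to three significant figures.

Y_obs ≈ 0.334 g VSS/g BOD₅

Observed yield with endogenous decay: Y_obs = Y / (1 + k_d·θ_c) = 0.561 / (1 + 0.0709 × 9.61) = 0.561 / 1.681 = 0.3337 g VSS/g BOD₅.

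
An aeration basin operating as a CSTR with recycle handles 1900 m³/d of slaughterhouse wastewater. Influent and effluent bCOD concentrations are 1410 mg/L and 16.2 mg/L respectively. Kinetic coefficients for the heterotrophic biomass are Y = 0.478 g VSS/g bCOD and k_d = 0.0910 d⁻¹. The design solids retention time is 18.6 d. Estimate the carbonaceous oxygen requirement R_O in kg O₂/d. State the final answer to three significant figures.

R_O ≈ 1980 kg O₂/d

Observed yield with endogenous decay: Y_obs = Y / (1 + k_d·θ_c) = 0.478 / (1 + 0.0910 × 18.6) = 0.478 / 2.693 = 0.1775 g VSS/g bCOD.
ΔS = 1410 − 16.2 = 1394 mg/L, so the substrate removal rate is 1900 × 1394/1000 = 2648 kg bCOD/d.
P_X = Y_obs·Q·(S₀ − S) = 0.1775 × 2648 = 470.1 kg VSS/d.
Carbonaceous O₂ demand = substrate oxidised − cell-mass equivalent = 2648 − 1.42 × 470.1 = 1981 kg O₂/d.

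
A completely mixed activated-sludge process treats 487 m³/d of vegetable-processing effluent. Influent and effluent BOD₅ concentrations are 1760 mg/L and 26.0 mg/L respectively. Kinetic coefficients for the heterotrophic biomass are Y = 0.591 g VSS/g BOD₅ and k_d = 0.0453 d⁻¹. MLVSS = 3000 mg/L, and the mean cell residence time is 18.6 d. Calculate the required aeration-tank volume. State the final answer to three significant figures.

Steady-state biomass mass balance: V·X·(1 + k_d·θ_c) = Y·Q·(S₀ − S)·θ_c, so V = 0.591 × 487 × (1760 − 26.0) × 18.6 / [3000 × (1 + 0.0453 × 18.6)] = 9.28×10^6 / 5528 = 1679 m³.

V ≈ 1680 m³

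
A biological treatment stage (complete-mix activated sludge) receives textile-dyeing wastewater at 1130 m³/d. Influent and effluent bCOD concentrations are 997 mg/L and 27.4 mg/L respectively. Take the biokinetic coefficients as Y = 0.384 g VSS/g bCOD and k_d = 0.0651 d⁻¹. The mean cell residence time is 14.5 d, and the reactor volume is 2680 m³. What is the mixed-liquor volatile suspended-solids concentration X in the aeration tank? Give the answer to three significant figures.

X ≈ 1170 mg/L

X = Y·Q·ΔS·θ_c / [V·(1 + k_d θ_c)] = 0.384 × 1130 × (997 − 27.4) × 14.5 / [2680 × (1 + 0.0651 × 14.5)] = 1171 mg/L.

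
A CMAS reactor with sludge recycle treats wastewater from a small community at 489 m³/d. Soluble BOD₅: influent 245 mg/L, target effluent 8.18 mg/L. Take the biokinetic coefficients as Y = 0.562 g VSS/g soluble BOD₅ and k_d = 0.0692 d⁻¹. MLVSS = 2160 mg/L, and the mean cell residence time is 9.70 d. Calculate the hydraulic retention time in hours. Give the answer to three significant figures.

Rearranging the biomass balance for a CMAS with decay, V = Y·Q·ΔS·θ_c / [X·(1+k_d θ_c)] = 0.562 × 489 × (245 − 8.18) × 9.70 / [2160 × (1 + 0.0692 × 9.70)] = 6.31×10^5 / 3610 = 174.9 m³.
Hydraulic retention time τ = V/Q = 174.9 / 489 = 0.3576 d = 8.583 h.

τ ≈ 8.58 h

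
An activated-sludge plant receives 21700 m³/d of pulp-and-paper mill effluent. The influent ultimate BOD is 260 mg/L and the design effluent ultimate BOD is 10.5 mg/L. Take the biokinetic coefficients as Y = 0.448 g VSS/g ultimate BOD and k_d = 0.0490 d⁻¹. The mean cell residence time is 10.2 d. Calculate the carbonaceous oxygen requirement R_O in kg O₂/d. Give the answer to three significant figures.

R_O ≈ 3120 kg O₂/d

Y_obs = Y / (1 + k_d θ_c) = 0.448 / (1 + 0.0490 × 10.2) = 0.448 / 1.500 = 0.2987.
Mass of ultimate BOD removed per day: Q(S₀ − S) = 21700 × 249.5 g/m³ = 5414 kg/d.
Biomass synthesised: P_X = Y_obs × 5414 = 1617 kg VSS/d.
Carbonaceous O₂ demand = substrate oxidised − cell-mass equivalent = 5414 − 1.42 × 1617 = 3118 kg O₂/d.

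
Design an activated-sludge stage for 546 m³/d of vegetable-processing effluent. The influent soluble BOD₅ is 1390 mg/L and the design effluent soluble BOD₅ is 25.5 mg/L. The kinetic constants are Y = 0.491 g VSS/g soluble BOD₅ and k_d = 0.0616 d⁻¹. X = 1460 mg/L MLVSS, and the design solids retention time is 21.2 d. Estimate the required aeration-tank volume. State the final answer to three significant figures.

From the SRT design equation V = Y Q (S₀−S) θ_c / [X (1 + k_d θ_c)] = 0.491 × 546 × (1390 − 25.5) × 21.2 / [1460 × (1 + 0.0616 × 21.2)] = 7.76×10^6 / 3367 = 2303 m³.

V ≈ 2300 m³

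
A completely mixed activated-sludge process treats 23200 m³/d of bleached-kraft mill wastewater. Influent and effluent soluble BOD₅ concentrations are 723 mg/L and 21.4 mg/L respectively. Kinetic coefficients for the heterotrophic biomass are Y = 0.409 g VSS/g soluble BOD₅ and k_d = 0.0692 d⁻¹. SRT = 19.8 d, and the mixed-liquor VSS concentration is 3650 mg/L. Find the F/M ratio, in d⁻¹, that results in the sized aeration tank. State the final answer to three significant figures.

F/M ≈ 0.302 d⁻¹

Rearranging the biomass balance for a CMAS with decay, V = Y·Q·ΔS·θ_c / [X·(1+k_d θ_c)] = 0.409 × 23200 × (723 − 21.4) × 19.8 / [3650 × (1 + 0.0692 × 19.8)] = 1.32×10^8 / 8651 = 15237 m³.
F/M = applied load / biomass = Q·S₀/(V·X) = 23200 × 723 / (15237 × 3650) = 0.3016 d⁻¹.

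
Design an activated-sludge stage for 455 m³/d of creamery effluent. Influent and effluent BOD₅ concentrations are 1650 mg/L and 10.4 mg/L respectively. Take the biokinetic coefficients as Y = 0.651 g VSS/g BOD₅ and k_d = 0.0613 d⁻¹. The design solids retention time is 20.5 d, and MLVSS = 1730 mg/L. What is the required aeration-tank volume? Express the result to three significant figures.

From the SRT design equation V = Y Q (S₀−S) θ_c / [X (1 + k_d θ_c)] = 0.651 × 455 × (1650 − 10.4) × 20.5 / [1730 × (1 + 0.0613 × 20.5)] = 9.96×10^6 / 3904 = 2550 m³.

V ≈ 2550 m³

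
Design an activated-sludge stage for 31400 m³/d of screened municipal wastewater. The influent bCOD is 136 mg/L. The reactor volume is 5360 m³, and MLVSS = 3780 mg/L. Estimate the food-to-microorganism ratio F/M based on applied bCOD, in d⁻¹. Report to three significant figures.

F/M = applied load / biomass = Q·S₀/(V·X) = 31400 × 136 / (5360 × 3780) = 0.2108 d⁻¹.

F/M ≈ 0.211 d⁻¹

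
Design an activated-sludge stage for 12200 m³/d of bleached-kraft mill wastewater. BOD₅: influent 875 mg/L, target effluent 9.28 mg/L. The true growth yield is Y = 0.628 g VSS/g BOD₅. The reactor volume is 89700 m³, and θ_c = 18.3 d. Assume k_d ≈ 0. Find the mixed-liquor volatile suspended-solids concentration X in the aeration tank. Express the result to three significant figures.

X ≈ 1350 mg/L

Without decay, X = Y Q (S₀−S) θ_c / V = 0.628 × 12200 × (875 − 9.28) × 18.3 / 89700 = 1353 mg/L.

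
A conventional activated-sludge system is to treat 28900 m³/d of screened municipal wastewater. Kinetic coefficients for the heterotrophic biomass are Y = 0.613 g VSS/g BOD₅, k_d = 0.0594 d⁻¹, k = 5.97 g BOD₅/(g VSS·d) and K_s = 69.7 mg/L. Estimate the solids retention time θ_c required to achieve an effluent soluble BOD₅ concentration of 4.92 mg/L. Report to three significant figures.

θ_c ≈ 5.50 d

From 1/θ_c = Y·k·S/(K_s + S) − k_d: Y·k·S/(K_s+S) = 0.613 × 5.97 × 4.92 / (69.7 + 4.92) = 0.2413 d⁻¹.
1/θ_c = 0.2413 − 0.0594 = 0.1819 d⁻¹, so θ_c = 5.498 d.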